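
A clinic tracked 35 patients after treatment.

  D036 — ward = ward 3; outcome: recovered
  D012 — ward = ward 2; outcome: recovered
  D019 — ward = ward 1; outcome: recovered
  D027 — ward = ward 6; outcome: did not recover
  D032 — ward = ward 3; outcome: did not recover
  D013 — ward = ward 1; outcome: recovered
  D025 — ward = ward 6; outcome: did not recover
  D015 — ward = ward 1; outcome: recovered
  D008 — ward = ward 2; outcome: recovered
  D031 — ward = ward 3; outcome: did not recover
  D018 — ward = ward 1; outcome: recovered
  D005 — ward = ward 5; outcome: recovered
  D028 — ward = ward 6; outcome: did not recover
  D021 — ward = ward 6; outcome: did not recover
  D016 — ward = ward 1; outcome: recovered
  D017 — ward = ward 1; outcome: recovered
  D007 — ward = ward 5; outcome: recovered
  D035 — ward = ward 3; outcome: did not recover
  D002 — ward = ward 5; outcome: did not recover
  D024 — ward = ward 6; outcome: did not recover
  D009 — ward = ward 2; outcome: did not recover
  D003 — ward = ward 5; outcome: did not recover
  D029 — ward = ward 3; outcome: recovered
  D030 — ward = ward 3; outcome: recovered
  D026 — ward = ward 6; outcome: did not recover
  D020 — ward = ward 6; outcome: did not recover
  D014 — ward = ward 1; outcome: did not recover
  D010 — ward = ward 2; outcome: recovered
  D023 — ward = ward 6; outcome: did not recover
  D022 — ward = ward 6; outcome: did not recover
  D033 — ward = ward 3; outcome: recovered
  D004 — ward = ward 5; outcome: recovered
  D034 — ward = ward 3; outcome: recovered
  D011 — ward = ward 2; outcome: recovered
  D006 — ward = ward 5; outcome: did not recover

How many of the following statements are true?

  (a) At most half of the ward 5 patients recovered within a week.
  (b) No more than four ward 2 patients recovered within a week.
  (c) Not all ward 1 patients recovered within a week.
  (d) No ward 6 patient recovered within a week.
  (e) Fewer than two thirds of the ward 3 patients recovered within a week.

5

(a) ward 5: |A| = 6, |A ∩ B| = 3; needs |A ∩ B| ≤ |A ∖ B| — true.
(b) ward 2: |A| = 5, |A ∩ B| = 4; needs |A ∩ B| ≤ 4 — true.
(c) ward 1: |A| = 7, |A ∩ B| = 6; needs A ⊄ B (|A ∖ B| ≥ 1) — true.
(d) ward 6: |A| = 9, |A ∩ B| = 0; needs A ∩ B = ∅ (|A ∩ B| = 0) — true.
(e) ward 3: |A| = 8, |A ∩ B| = 5; needs |A ∩ B| / |A| < 2/3 — true.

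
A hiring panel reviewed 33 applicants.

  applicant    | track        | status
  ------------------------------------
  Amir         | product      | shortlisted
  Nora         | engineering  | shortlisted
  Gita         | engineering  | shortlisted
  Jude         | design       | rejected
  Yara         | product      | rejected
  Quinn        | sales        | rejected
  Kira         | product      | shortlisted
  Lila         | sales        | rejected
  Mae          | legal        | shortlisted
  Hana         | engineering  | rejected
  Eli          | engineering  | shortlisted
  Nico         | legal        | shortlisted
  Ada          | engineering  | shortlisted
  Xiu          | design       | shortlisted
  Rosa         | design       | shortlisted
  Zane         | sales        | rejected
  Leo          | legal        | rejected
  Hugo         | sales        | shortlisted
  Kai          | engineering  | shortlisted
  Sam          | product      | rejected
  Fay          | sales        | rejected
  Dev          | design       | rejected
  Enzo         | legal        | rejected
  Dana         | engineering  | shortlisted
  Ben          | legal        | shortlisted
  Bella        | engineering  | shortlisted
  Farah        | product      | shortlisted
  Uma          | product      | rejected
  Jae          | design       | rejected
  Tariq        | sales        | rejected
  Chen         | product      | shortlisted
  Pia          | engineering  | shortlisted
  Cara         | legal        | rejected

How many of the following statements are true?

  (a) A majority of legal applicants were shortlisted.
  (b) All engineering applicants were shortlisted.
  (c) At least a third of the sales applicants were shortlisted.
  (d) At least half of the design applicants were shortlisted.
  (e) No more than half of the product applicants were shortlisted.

0

(a) legal: |A| = 6, |A ∩ B| = 3; needs |A ∩ B| > |A ∖ B| — false.
(b) engineering: |A| = 9, |A ∩ B| = 8; needs A ⊆ B, i.e. every element of A is in B (|A ∖ B| = 0) — false.
(c) sales: |A| = 6, |A ∩ B| = 1; needs |A ∩ B| / |A| ≥ 1/3 — false.
(d) design: |A| = 5, |A ∩ B| = 2; needs |A ∩ B| ≥ |A ∖ B| — false.
(e) product: |A| = 7, |A ∩ B| = 4; needs |A ∩ B| ≤ |A ∖ B| — false.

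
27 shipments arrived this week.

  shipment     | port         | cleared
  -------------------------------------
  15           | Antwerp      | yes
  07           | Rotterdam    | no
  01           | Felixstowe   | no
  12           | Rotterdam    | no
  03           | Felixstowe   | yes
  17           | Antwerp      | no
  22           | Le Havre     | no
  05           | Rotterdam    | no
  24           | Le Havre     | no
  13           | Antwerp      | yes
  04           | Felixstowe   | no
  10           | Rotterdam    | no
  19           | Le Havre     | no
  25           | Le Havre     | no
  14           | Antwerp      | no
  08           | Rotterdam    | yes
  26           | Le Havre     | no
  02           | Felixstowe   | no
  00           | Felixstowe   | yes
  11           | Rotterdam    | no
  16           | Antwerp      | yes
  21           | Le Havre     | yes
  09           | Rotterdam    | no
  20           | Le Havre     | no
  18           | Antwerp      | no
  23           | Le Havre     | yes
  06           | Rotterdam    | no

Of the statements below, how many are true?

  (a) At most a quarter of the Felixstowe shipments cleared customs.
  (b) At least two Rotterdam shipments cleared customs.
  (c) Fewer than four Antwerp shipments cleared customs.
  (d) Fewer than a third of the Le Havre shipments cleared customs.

(a) Felixstowe: |A| = 5, |A ∩ B| = 2; needs |A ∩ B| / |A| ≤ 1/4 — false.
(b) Rotterdam: |A| = 8, |A ∩ B| = 1; needs |A ∩ B| ≥ 2 — false.
(c) Antwerp: |A| = 6, |A ∩ B| = 3; needs |A ∩ B| < 4 — true.
(d) Le Havre: |A| = 8, |A ∩ B| = 2; needs |A ∩ B| / |A| < 1/3 — true.

2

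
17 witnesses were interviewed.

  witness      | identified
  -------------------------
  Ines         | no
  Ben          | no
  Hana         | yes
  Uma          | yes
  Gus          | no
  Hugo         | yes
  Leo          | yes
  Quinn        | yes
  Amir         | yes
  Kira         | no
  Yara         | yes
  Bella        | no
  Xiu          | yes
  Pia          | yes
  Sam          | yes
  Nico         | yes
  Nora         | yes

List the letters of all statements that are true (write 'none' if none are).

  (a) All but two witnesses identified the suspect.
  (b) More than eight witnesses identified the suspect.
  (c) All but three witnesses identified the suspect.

(b)

|A| = 17, |A ∩ B| = 12, |A ∖ B| = 5.
(a) |A ∖ B| = 2: fails.
(b) |A ∩ B| > 8: holds.
(c) |A ∖ B| = 3: fails.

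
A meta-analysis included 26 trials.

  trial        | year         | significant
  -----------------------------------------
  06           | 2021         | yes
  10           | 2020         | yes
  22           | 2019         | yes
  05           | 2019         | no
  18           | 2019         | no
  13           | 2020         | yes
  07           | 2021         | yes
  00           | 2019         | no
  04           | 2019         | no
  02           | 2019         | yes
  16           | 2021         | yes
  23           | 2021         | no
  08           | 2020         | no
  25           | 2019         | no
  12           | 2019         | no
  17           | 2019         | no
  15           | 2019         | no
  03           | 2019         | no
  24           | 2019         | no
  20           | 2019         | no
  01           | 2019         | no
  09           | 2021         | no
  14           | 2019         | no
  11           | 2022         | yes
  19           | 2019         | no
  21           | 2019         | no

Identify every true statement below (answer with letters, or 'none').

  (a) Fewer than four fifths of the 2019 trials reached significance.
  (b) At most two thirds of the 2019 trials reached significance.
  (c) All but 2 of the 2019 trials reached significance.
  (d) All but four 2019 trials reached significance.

(a), (b)

|A| = 17, |A ∩ B| = 2, |A ∖ B| = 15.
(a) |A ∩ B| / |A| < 4/5: holds.
(b) |A ∩ B| / |A| ≤ 2/3: holds.
(c) |A ∖ B| = 2: fails.
(d) |A ∖ B| = 4: fails.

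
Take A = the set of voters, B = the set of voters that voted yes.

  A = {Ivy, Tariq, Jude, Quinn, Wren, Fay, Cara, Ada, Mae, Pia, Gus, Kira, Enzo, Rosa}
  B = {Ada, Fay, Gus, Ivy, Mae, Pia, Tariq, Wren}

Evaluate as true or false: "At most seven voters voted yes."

Truth condition: |A ∩ B| ≤ 7.
A (the restrictor) = {Ivy, Tariq, Jude, Quinn, Wren, Fay, Cara, Ada, Mae, Pia, Gus, Kira, Enzo, Rosa}, |A| = 14.
A ∩ B = {Ivy, Tariq, Wren, Fay, Ada, Mae, Pia, Gus}, so |A ∩ B| = 8.
|A ∩ B| = 8, so the statement is false.

False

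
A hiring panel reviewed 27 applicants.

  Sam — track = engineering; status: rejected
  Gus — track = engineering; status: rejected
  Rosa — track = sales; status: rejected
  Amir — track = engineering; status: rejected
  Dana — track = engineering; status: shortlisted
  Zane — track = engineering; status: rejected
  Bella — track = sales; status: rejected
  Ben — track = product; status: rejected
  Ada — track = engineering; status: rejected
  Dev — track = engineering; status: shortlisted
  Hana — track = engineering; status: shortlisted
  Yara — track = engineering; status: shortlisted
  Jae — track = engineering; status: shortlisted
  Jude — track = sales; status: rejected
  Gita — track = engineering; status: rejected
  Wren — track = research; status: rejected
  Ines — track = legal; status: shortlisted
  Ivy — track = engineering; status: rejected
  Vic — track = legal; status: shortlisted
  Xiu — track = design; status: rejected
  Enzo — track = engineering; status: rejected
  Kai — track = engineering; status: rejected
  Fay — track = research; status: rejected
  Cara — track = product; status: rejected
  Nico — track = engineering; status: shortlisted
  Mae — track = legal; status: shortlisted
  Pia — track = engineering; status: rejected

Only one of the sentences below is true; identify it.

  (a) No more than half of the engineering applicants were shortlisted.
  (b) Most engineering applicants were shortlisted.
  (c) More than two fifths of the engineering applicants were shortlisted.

|A| = 16, |A ∩ B| = 6, |A ∖ B| = 10.
(a) requires |A ∩ B| ≤ |A ∖ B|: true.
(b) requires |A ∩ B| > |A ∖ B|: false.
(c) requires |A ∩ B| / |A| > 2/5: false.

(a)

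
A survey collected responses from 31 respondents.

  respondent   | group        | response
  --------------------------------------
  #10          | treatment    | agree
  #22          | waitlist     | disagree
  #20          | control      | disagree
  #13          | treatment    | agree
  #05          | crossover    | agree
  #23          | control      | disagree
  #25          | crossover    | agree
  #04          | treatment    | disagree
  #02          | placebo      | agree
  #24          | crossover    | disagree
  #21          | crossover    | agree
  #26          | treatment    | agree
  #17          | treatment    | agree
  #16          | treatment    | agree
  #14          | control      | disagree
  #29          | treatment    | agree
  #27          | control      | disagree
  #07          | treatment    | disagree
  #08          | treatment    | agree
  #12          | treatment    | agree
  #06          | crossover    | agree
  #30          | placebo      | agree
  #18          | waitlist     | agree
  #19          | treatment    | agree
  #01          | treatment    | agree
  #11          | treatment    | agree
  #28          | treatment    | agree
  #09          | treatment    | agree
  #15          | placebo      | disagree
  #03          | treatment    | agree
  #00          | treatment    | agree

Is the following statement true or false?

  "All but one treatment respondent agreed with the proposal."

The determiner here denotes the relation: |A ∖ B| = 1.
|A| = 17, |A ∩ B| = 15, |A ∖ B| = 2.
|A ∖ B| = 2, so the statement is false.

False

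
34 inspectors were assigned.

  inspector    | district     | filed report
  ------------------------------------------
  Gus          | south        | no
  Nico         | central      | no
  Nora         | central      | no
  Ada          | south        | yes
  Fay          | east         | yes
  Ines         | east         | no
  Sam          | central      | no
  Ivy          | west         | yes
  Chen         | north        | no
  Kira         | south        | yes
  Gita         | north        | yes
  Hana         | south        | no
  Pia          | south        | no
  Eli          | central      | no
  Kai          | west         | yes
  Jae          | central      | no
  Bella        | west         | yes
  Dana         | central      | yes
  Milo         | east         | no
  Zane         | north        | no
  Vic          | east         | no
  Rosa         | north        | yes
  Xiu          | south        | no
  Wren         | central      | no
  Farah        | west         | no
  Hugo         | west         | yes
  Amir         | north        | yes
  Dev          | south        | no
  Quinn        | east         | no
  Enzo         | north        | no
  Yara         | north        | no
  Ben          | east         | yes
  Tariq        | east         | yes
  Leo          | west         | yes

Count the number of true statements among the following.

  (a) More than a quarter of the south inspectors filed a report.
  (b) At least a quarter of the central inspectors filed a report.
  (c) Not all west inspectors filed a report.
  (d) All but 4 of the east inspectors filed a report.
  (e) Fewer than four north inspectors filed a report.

(a) south: |A| = 7, |A ∩ B| = 2; needs |A ∩ B| / |A| > 1/4 — true.
(b) central: |A| = 7, |A ∩ B| = 1; needs |A ∩ B| / |A| ≥ 1/4 — false.
(c) west: |A| = 6, |A ∩ B| = 5; needs A ⊄ B (|A ∖ B| ≥ 1) — true.
(d) east: |A| = 7, |A ∩ B| = 3; needs |A ∖ B| = 4 — true.
(e) north: |A| = 7, |A ∩ B| = 3; needs |A ∩ B| < 4 — true.

4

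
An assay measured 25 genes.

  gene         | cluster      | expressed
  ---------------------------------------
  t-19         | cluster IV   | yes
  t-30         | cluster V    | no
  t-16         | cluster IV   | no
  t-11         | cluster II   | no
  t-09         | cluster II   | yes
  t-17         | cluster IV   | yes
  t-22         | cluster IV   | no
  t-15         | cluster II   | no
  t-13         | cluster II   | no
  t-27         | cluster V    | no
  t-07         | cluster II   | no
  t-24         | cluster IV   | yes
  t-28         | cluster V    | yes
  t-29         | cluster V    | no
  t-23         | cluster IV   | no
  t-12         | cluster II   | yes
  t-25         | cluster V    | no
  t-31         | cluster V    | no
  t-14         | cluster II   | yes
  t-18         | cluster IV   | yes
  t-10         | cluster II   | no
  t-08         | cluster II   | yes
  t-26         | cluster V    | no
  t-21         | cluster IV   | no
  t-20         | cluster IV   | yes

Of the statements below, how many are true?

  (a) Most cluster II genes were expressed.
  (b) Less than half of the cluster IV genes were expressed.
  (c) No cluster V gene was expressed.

0

(a) cluster II: |A| = 9, |A ∩ B| = 4; needs |A ∩ B| > |A ∖ B| — false.
(b) cluster IV: |A| = 9, |A ∩ B| = 5; needs |A ∩ B| < |A ∖ B| — false.
(c) cluster V: |A| = 7, |A ∩ B| = 1; needs A ∩ B = ∅ (|A ∩ B| = 0) — false.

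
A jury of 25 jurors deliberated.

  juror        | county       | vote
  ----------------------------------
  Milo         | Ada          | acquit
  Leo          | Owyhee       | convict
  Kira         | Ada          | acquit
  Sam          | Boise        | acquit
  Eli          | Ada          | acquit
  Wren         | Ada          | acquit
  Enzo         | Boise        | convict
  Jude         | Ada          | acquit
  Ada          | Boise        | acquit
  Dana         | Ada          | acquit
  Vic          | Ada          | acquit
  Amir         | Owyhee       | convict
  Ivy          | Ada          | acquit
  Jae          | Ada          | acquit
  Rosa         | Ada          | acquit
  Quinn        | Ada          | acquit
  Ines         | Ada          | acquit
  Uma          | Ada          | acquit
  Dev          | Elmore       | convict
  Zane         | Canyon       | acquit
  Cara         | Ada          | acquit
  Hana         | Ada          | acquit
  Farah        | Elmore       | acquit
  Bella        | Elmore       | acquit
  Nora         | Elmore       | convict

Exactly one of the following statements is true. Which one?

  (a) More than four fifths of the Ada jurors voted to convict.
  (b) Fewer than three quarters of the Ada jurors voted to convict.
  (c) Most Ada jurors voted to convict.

(b)

|A| = 15, |A ∩ B| = 0, |A ∖ B| = 15.
(a) requires |A ∩ B| / |A| > 4/5: false.
(b) requires |A ∩ B| / |A| < 3/4: true.
(c) requires |A ∩ B| > |A ∖ B|: false.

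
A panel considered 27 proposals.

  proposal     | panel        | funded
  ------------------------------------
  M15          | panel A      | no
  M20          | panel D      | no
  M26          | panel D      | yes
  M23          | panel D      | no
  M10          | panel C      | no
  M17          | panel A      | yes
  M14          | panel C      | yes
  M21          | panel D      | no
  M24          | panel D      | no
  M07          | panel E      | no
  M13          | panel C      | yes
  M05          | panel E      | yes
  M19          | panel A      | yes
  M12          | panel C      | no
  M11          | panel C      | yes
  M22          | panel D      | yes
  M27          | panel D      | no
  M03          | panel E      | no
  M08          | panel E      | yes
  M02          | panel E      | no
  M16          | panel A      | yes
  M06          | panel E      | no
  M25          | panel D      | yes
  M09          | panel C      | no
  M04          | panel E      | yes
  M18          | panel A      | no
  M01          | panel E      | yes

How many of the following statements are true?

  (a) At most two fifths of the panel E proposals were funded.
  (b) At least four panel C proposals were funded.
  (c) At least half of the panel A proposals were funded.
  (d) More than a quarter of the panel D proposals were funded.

2

(a) panel E: |A| = 8, |A ∩ B| = 4; needs |A ∩ B| / |A| ≤ 2/5 — false.
(b) panel C: |A| = 6, |A ∩ B| = 3; needs |A ∩ B| ≥ 4 — false.
(c) panel A: |A| = 5, |A ∩ B| = 3; needs |A ∩ B| ≥ |A ∖ B| — true.
(d) panel D: |A| = 8, |A ∩ B| = 3; needs |A ∩ B| / |A| > 1/4 — true.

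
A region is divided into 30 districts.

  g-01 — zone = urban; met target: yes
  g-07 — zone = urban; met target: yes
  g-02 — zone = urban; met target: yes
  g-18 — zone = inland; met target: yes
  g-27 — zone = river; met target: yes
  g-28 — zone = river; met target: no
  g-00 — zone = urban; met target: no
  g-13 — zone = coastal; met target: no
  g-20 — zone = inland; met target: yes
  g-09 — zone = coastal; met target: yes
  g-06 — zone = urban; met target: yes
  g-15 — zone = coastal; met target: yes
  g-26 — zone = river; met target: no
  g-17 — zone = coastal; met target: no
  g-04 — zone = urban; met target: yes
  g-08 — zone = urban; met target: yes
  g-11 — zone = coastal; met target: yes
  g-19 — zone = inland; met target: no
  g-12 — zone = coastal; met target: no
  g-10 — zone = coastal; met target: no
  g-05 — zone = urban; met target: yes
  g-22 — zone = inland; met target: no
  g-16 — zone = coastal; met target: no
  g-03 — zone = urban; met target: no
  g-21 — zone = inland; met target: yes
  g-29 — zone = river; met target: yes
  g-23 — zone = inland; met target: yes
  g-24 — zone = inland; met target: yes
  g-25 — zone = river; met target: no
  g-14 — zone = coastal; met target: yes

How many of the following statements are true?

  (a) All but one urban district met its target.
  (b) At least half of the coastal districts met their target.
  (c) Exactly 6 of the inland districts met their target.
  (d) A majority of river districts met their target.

(a) urban: |A| = 9, |A ∩ B| = 7; needs |A ∖ B| = 1 — false.
(b) coastal: |A| = 9, |A ∩ B| = 4; needs |A ∩ B| ≥ |A ∖ B| — false.
(c) inland: |A| = 7, |A ∩ B| = 5; needs |A ∩ B| = 6 — false.
(d) river: |A| = 5, |A ∩ B| = 2; needs |A ∩ B| > |A ∖ B| — false.

0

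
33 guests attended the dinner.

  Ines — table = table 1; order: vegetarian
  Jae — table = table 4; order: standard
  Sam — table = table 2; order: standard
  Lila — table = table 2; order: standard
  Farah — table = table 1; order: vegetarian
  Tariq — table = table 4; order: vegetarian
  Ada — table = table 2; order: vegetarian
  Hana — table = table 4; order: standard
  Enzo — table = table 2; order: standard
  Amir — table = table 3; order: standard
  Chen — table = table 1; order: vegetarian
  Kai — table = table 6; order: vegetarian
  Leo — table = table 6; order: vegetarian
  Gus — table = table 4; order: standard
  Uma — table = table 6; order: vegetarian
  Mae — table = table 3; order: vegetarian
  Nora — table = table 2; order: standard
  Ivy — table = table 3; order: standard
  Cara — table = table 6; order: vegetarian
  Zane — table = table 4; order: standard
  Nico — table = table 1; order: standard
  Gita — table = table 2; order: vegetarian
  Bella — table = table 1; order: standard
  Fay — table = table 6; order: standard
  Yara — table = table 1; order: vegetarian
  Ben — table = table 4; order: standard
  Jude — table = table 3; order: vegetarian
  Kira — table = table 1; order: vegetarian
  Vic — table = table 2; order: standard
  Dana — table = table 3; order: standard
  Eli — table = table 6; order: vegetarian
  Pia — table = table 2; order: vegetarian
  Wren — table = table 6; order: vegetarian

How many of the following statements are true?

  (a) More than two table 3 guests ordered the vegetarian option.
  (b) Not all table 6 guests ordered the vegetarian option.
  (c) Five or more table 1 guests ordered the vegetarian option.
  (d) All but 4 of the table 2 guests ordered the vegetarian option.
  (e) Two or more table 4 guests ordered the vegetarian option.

2

(a) table 3: |A| = 5, |A ∩ B| = 2; needs |A ∩ B| > 2 — false.
(b) table 6: |A| = 7, |A ∩ B| = 6; needs A ⊄ B (|A ∖ B| ≥ 1) — true.
(c) table 1: |A| = 7, |A ∩ B| = 5; needs |A ∩ B| ≥ 5 — true.
(d) table 2: |A| = 8, |A ∩ B| = 3; needs |A ∖ B| = 4 — false.
(e) table 4: |A| = 6, |A ∩ B| = 1; needs |A ∩ B| ≥ 2 — false.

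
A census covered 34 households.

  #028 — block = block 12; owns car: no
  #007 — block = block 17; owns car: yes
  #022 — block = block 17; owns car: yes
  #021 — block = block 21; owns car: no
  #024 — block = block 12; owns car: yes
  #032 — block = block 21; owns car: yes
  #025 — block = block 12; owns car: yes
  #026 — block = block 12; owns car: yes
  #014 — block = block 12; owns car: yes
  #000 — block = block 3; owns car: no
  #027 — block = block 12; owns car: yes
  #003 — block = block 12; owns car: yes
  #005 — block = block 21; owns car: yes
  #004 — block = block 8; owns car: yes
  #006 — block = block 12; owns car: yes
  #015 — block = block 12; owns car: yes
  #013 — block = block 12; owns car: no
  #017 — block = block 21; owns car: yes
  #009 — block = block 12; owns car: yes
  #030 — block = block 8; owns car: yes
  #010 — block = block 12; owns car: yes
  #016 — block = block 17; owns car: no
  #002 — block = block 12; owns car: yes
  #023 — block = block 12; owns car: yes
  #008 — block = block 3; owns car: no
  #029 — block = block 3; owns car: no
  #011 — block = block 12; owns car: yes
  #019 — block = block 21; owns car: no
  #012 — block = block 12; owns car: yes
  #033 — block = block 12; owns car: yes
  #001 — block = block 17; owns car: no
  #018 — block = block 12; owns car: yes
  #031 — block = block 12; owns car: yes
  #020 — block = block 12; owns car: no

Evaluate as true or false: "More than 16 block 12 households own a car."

'More than 16 block 12 households own a car' holds iff |A ∩ B| > 16.
|A| = 20, |A ∩ B| = 17, |A ∖ B| = 3.
|A ∩ B| = 17, so the statement is true.

True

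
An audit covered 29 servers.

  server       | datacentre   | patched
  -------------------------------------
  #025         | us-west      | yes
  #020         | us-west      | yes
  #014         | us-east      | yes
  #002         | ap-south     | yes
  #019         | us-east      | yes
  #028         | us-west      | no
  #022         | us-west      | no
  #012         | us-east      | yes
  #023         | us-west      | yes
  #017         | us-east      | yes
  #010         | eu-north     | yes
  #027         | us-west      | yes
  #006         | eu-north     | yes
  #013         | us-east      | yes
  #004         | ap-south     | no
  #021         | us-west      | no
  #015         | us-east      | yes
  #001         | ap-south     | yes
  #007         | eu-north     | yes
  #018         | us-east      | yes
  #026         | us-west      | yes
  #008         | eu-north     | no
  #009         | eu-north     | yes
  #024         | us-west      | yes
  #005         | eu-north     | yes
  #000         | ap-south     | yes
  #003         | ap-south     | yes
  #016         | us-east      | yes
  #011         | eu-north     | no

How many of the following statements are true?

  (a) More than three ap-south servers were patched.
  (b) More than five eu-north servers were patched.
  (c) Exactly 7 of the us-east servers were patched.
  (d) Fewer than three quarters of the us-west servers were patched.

(a) ap-south: |A| = 5, |A ∩ B| = 4; needs |A ∩ B| > 3 — true.
(b) eu-north: |A| = 7, |A ∩ B| = 5; needs |A ∩ B| > 5 — false.
(c) us-east: |A| = 8, |A ∩ B| = 8; needs |A ∩ B| = 7 — false.
(d) us-west: |A| = 9, |A ∩ B| = 6; needs |A ∩ B| / |A| < 3/4 — true.

2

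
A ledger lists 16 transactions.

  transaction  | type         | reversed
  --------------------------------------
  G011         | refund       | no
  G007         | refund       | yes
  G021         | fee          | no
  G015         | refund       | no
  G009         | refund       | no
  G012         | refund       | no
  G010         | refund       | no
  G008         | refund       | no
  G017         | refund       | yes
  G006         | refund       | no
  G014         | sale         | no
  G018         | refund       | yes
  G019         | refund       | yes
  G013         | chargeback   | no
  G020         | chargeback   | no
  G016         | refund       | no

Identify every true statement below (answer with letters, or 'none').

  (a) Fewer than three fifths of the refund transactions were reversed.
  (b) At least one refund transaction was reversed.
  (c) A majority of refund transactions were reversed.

|A| = 12, |A ∩ B| = 4, |A ∖ B| = 8.
(a) |A ∩ B| / |A| < 3/5: holds.
(b) A ∩ B ≠ ∅ (|A ∩ B| ≥ 1): holds.
(c) |A ∩ B| > |A ∖ B|: fails.

(a), (b)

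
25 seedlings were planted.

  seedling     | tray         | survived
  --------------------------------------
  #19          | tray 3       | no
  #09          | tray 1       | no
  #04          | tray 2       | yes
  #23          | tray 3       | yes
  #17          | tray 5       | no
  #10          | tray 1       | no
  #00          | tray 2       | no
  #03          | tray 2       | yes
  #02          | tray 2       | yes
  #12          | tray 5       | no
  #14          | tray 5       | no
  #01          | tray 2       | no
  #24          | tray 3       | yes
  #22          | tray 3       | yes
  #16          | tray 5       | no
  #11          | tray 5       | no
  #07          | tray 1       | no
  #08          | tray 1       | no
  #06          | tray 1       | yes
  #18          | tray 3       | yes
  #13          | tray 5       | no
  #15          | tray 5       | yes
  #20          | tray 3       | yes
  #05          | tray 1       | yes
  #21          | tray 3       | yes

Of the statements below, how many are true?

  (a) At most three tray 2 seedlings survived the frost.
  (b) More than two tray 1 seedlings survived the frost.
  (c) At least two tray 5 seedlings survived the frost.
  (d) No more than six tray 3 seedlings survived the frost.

2

(a) tray 2: |A| = 5, |A ∩ B| = 3; needs |A ∩ B| ≤ 3 — true.
(b) tray 1: |A| = 6, |A ∩ B| = 2; needs |A ∩ B| > 2 — false.
(c) tray 5: |A| = 7, |A ∩ B| = 1; needs |A ∩ B| ≥ 2 — false.
(d) tray 3: |A| = 7, |A ∩ B| = 6; needs |A ∩ B| ≤ 6 — true.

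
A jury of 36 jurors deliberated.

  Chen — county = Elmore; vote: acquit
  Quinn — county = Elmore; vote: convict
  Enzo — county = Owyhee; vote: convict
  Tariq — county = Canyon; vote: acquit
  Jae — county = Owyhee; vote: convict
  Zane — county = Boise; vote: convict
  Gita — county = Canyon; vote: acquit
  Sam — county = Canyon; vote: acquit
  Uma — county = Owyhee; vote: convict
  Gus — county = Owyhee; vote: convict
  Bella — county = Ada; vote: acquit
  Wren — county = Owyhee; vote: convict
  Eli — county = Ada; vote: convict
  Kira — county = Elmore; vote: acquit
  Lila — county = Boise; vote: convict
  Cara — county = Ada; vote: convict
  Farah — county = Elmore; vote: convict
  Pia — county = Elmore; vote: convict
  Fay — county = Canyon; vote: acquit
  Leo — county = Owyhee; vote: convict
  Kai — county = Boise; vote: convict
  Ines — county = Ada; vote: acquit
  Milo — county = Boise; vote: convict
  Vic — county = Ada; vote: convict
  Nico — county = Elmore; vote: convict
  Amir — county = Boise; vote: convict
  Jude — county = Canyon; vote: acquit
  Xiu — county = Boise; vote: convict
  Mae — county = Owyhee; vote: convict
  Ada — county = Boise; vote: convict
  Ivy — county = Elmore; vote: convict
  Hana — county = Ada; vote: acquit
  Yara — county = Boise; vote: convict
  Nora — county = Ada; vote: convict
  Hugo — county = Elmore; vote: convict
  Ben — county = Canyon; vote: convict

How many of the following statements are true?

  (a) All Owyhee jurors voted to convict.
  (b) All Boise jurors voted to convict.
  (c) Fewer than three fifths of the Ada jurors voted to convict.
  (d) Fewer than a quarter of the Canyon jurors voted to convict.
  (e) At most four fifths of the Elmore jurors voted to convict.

5

(a) Owyhee: |A| = 7, |A ∩ B| = 7; needs A ⊆ B, i.e. every element of A is in B (|A ∖ B| = 0) — true.
(b) Boise: |A| = 8, |A ∩ B| = 8; needs A ⊆ B, i.e. every element of A is in B (|A ∖ B| = 0) — true.
(c) Ada: |A| = 7, |A ∩ B| = 4; needs |A ∩ B| / |A| < 3/5 — true.
(d) Canyon: |A| = 6, |A ∩ B| = 1; needs |A ∩ B| / |A| < 1/4 — true.
(e) Elmore: |A| = 8, |A ∩ B| = 6; needs |A ∩ B| / |A| ≤ 4/5 — true.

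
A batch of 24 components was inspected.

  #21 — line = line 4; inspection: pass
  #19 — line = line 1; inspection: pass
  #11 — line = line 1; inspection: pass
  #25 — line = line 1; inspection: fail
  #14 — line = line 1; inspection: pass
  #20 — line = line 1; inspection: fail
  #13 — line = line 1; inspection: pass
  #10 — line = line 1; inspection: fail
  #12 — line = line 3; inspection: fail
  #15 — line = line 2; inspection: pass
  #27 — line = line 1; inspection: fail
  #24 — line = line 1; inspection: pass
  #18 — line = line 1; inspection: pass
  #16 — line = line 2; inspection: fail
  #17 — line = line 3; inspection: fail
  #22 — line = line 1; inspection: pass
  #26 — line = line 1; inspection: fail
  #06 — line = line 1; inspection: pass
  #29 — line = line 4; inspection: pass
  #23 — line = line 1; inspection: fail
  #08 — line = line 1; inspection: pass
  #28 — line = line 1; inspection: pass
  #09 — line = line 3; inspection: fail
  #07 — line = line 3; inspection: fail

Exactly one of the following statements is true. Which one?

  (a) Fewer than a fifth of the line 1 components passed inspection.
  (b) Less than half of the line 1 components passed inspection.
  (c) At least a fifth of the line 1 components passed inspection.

|A| = 16, |A ∩ B| = 10, |A ∖ B| = 6.
(a) requires |A ∩ B| / |A| < 1/5: false.
(b) requires |A ∩ B| < |A ∖ B|: false.
(c) requires |A ∩ B| / |A| ≥ 1/5: true.

(c)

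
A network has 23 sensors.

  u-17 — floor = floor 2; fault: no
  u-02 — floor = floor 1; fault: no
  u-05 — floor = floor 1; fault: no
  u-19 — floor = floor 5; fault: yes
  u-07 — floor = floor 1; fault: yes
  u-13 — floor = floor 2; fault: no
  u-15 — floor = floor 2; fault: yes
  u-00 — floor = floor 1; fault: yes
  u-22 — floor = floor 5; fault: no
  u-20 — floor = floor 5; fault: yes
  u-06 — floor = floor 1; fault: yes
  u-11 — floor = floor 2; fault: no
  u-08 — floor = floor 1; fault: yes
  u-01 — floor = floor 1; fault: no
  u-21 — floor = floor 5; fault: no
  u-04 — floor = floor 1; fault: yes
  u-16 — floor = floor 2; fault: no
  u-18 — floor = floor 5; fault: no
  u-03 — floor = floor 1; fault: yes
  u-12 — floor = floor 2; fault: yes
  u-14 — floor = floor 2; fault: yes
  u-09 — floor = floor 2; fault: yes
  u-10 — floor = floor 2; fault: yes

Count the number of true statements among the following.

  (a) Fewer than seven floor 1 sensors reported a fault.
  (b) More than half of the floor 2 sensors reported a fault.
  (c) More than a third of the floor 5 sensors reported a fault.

(a) floor 1: |A| = 9, |A ∩ B| = 6; needs |A ∩ B| < 7 — true.
(b) floor 2: |A| = 9, |A ∩ B| = 5; needs |A ∩ B| > |A ∖ B| — true.
(c) floor 5: |A| = 5, |A ∩ B| = 2; needs |A ∩ B| / |A| > 1/3 — true.

3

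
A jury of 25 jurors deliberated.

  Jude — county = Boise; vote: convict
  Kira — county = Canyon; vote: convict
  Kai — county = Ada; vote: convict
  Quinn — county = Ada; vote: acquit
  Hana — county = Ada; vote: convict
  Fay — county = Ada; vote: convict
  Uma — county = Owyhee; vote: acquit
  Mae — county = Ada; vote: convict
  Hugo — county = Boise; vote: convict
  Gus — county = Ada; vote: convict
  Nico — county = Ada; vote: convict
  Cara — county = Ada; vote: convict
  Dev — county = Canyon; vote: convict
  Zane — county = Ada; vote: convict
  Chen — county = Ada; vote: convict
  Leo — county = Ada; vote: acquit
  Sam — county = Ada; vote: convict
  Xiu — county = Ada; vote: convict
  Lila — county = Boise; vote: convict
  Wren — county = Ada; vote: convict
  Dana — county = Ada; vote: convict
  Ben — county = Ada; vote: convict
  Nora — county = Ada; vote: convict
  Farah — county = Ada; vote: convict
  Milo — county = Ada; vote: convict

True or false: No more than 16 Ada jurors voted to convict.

Truth condition: |A ∩ B| ≤ 16.
|A| = 19, |A ∩ B| = 17, |A ∖ B| = 2.
|A ∩ B| = 17, so the statement is false.

False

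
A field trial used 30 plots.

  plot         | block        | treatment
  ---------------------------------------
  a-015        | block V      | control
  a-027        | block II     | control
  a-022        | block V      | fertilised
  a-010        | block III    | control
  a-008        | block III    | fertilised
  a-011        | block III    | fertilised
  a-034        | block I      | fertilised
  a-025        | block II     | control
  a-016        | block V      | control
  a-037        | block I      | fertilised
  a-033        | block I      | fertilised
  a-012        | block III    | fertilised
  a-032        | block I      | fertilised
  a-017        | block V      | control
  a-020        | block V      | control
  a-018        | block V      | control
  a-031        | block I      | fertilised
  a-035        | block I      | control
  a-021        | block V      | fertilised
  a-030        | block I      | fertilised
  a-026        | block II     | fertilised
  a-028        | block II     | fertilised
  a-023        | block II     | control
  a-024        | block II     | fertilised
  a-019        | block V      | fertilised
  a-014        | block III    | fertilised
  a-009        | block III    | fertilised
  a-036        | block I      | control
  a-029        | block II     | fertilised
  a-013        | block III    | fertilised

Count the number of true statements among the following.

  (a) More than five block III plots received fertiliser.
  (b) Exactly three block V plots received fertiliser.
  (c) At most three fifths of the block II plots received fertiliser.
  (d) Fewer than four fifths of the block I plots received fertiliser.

(a) block III: |A| = 7, |A ∩ B| = 6; needs |A ∩ B| > 5 — true.
(b) block V: |A| = 8, |A ∩ B| = 3; needs |A ∩ B| = 3 — true.
(c) block II: |A| = 7, |A ∩ B| = 4; needs |A ∩ B| / |A| ≤ 3/5 — true.
(d) block I: |A| = 8, |A ∩ B| = 6; needs |A ∩ B| / |A| < 4/5 — true.

4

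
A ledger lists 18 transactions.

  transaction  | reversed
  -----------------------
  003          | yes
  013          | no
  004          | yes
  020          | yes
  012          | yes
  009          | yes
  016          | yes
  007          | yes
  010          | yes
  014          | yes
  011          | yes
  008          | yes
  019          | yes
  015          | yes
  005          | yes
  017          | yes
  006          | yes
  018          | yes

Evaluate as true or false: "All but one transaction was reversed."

True

Truth condition: |A ∖ B| = 1.
|A| = 18, |A ∩ B| = 17, |A ∖ B| = 1.
|A ∖ B| = 1, so the statement is true.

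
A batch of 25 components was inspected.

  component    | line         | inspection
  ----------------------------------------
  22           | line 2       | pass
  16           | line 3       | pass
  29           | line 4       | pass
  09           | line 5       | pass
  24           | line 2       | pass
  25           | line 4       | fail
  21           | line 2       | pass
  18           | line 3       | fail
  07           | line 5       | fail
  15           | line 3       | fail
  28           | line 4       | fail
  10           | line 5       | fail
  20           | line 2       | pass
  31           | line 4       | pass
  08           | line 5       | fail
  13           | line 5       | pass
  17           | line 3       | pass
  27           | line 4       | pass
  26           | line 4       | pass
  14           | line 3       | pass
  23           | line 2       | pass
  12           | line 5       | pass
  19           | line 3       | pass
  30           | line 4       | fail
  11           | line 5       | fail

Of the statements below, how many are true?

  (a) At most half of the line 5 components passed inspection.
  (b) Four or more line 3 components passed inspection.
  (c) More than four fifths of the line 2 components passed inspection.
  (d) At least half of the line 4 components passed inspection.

(a) line 5: |A| = 7, |A ∩ B| = 3; needs |A ∩ B| ≤ |A ∖ B| — true.
(b) line 3: |A| = 6, |A ∩ B| = 4; needs |A ∩ B| ≥ 4 — true.
(c) line 2: |A| = 5, |A ∩ B| = 5; needs |A ∩ B| / |A| > 4/5 — true.
(d) line 4: |A| = 7, |A ∩ B| = 4; needs |A ∩ B| ≥ |A ∖ B| — true.

4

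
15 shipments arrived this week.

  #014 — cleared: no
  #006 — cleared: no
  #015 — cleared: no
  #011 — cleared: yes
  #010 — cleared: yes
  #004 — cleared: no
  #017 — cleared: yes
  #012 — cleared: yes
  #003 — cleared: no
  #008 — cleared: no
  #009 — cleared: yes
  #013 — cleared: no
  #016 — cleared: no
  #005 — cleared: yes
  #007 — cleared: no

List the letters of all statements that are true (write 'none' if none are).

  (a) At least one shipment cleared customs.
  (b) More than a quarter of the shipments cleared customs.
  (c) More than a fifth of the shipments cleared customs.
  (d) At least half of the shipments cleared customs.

(a), (b), (c)

|A| = 15, |A ∩ B| = 6, |A ∖ B| = 9.
(a) A ∩ B ≠ ∅ (|A ∩ B| ≥ 1): holds.
(b) |A ∩ B| / |A| > 1/4: holds.
(c) |A ∩ B| / |A| > 1/5: holds.
(d) |A ∩ B| ≥ |A ∖ B|: fails.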